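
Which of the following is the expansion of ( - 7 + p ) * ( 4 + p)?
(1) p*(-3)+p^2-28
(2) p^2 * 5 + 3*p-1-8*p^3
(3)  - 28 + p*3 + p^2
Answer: 1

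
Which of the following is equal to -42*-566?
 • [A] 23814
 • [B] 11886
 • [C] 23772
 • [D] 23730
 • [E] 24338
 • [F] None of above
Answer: C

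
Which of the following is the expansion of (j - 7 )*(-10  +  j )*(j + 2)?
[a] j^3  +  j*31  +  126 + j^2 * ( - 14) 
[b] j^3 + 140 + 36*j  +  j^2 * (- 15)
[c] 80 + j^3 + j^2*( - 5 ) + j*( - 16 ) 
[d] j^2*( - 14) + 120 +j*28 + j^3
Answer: b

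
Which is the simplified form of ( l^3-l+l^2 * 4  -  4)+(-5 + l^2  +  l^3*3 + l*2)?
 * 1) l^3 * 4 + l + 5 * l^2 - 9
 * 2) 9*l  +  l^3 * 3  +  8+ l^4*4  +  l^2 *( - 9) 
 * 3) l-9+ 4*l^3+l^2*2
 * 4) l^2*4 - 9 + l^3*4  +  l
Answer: 1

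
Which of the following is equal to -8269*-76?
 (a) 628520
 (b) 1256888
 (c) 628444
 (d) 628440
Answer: c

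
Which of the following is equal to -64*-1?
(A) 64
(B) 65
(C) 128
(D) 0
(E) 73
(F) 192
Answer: A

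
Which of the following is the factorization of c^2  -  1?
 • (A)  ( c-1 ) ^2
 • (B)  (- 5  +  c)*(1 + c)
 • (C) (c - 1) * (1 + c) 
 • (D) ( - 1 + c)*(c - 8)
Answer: C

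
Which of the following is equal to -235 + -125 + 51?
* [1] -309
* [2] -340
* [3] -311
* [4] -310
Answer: 1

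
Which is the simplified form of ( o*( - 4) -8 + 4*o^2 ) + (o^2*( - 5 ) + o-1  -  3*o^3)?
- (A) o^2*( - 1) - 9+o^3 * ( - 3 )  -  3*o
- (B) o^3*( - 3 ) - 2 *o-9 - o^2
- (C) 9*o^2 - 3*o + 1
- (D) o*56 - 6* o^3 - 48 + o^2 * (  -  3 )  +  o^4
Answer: A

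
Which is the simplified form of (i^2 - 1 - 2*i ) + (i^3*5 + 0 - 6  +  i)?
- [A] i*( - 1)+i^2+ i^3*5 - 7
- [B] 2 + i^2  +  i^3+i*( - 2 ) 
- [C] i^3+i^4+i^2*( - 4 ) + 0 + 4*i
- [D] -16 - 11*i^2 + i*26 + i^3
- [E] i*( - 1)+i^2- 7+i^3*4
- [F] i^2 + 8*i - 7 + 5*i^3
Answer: A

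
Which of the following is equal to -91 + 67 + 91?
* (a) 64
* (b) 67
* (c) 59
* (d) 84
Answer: b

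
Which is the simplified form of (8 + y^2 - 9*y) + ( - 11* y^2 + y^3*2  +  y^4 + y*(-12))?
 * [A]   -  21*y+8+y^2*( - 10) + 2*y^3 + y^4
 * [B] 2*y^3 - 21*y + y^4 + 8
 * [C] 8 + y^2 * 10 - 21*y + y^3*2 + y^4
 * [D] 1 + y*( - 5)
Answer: A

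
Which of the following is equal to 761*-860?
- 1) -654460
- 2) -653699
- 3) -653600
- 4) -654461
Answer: 1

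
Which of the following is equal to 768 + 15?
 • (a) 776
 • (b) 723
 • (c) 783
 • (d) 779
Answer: c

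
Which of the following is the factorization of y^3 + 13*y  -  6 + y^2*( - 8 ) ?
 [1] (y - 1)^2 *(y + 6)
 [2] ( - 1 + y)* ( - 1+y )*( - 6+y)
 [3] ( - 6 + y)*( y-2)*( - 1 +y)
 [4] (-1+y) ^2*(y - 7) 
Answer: 2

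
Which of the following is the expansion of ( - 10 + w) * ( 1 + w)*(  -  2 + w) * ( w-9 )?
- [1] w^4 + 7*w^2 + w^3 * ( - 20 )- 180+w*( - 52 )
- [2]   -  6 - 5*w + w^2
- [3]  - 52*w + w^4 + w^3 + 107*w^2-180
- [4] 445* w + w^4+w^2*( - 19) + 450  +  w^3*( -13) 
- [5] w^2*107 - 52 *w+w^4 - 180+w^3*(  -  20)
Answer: 5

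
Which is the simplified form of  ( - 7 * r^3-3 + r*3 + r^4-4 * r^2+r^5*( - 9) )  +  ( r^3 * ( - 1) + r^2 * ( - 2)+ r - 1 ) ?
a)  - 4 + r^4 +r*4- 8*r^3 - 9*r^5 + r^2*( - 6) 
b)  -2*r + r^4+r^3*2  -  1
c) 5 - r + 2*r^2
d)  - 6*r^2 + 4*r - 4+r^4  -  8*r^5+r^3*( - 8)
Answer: a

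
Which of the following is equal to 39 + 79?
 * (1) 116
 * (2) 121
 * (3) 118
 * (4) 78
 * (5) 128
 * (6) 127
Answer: 3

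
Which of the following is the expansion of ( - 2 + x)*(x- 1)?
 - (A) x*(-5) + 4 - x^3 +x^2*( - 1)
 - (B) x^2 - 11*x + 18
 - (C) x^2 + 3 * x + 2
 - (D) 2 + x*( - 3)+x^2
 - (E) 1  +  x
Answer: D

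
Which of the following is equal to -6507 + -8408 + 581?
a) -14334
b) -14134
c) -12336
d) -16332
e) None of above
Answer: a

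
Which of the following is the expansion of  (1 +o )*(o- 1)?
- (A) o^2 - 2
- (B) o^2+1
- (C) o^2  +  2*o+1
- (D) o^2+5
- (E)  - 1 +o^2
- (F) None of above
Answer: E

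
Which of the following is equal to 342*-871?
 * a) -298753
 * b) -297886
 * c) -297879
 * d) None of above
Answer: d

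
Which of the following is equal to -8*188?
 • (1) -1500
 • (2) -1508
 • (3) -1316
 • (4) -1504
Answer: 4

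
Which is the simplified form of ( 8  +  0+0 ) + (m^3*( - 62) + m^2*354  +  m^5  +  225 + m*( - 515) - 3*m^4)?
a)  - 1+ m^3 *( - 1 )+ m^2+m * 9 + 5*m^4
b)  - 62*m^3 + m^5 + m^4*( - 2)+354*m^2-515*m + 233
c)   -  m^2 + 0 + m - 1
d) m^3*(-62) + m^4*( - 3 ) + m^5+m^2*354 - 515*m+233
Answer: d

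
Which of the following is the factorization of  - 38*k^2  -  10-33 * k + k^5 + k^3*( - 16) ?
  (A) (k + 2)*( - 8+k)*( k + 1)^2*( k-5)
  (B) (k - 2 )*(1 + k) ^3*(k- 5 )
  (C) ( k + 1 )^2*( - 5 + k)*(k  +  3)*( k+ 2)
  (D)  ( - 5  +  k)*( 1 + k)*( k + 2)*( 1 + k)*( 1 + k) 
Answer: D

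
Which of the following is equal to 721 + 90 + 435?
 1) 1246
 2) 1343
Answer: 1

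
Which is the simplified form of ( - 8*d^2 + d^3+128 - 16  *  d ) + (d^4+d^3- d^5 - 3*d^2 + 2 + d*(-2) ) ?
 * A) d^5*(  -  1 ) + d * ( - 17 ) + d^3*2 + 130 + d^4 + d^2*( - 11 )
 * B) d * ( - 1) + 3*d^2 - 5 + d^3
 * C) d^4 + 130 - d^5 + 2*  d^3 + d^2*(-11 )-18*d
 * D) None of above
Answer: C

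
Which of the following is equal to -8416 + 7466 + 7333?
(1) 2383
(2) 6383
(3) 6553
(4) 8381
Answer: 2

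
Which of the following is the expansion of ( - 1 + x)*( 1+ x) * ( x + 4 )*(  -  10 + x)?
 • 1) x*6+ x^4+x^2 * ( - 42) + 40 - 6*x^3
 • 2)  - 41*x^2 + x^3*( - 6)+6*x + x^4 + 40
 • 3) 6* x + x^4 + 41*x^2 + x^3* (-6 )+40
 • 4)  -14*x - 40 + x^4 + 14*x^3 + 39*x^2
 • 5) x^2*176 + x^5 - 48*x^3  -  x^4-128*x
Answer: 2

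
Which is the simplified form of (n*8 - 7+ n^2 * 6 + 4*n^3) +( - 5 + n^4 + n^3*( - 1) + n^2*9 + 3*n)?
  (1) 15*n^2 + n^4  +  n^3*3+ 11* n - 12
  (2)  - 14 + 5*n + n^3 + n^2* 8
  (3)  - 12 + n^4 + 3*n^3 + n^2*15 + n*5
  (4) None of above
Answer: 1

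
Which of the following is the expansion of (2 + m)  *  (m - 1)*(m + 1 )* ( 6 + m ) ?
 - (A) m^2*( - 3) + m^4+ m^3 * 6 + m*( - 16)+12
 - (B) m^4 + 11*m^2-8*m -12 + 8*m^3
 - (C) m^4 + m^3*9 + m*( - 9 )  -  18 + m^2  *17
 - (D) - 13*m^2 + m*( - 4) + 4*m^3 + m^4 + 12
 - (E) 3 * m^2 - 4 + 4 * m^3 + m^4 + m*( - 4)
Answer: B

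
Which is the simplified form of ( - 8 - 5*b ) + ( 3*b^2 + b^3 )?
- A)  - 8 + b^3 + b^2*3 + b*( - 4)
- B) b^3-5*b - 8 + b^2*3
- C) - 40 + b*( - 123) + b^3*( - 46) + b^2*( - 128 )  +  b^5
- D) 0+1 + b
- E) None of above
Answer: B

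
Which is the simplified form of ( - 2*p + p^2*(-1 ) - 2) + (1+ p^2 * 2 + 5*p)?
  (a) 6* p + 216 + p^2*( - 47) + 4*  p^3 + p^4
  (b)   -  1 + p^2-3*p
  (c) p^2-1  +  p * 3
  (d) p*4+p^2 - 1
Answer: c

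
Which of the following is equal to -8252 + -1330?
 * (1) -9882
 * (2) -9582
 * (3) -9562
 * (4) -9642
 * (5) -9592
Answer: 2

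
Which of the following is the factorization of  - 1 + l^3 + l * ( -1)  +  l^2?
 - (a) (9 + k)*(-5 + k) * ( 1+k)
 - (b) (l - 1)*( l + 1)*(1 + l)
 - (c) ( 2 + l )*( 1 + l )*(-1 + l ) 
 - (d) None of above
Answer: b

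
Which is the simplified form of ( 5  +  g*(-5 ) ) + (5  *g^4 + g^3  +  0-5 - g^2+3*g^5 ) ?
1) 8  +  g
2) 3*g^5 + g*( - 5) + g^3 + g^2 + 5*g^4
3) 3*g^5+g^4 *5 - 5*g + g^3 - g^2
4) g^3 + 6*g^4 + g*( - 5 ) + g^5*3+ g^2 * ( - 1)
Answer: 3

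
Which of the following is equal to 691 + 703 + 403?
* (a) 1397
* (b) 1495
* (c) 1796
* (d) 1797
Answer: d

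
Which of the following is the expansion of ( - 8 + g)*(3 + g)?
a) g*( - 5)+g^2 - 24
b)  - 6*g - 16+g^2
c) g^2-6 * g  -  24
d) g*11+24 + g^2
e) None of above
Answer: a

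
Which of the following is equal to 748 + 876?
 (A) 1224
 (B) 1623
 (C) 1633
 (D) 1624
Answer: D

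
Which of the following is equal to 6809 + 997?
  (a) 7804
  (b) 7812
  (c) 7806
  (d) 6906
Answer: c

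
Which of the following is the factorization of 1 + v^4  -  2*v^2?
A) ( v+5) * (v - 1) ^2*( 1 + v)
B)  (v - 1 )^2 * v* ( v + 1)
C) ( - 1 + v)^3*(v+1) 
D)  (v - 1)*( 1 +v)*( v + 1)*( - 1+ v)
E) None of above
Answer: D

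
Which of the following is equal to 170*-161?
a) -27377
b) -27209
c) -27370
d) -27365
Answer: c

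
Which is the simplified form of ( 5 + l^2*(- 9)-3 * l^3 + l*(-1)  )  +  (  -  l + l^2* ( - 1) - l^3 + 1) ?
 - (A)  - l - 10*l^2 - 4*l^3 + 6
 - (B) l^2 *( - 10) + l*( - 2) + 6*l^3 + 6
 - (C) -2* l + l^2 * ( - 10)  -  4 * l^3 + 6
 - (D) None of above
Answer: C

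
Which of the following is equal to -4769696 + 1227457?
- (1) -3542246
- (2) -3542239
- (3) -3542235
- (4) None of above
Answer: 2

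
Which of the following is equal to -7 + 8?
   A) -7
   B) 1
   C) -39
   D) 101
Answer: B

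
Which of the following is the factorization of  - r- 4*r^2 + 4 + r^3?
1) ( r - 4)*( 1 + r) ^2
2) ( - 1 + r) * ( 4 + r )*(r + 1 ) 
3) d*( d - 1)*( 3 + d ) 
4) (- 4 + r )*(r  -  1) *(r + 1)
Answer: 4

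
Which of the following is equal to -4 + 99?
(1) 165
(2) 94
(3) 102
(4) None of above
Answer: 4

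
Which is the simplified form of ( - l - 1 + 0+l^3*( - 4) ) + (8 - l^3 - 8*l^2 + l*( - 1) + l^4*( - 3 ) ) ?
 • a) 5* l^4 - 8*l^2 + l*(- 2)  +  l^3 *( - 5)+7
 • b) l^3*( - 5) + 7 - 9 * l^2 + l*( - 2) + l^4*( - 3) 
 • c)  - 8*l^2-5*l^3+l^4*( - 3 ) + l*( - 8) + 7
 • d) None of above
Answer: d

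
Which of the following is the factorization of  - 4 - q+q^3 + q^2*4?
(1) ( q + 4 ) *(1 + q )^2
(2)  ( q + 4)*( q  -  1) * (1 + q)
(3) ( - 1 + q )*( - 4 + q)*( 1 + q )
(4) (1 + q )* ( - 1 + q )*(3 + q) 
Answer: 2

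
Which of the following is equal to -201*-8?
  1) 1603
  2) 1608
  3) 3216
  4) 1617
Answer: 2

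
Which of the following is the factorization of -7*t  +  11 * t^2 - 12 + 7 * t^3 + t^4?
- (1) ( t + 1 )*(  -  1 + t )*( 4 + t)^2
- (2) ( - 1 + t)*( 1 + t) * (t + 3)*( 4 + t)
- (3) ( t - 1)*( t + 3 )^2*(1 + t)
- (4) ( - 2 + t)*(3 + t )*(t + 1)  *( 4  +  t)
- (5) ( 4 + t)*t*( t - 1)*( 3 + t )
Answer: 2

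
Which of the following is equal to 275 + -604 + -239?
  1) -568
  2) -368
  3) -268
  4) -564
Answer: 1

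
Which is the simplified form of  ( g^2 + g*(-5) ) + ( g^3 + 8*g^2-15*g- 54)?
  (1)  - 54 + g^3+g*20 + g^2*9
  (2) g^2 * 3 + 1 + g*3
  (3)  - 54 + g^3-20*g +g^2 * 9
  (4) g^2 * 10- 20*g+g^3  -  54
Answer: 3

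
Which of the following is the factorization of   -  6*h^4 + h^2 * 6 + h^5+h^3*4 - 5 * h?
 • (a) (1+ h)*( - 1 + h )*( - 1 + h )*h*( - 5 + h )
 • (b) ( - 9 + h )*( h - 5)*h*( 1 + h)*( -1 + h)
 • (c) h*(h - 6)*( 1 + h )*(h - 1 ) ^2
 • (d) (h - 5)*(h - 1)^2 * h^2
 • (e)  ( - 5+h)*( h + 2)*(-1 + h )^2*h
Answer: a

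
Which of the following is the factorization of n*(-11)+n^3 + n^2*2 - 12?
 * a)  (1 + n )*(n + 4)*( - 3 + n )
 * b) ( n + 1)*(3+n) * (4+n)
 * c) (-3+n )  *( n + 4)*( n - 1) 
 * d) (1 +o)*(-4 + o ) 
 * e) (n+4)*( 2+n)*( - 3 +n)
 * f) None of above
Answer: a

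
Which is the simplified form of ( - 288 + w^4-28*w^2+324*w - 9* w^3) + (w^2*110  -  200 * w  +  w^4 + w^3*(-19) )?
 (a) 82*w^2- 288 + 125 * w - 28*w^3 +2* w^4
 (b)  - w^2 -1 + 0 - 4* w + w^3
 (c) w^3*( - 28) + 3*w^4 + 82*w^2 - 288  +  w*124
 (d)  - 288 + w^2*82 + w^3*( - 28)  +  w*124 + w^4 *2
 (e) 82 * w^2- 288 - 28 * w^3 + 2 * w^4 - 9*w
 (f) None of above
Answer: d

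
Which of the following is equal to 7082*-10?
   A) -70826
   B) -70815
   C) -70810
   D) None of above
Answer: D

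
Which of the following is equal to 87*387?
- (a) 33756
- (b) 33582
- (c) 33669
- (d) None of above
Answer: c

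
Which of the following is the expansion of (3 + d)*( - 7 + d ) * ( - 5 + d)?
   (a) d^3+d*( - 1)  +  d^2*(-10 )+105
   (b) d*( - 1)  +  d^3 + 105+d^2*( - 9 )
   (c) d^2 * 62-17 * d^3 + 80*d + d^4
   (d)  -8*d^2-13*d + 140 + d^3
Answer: b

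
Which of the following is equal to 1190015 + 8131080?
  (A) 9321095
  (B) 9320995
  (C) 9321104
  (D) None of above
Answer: A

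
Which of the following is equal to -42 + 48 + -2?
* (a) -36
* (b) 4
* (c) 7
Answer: b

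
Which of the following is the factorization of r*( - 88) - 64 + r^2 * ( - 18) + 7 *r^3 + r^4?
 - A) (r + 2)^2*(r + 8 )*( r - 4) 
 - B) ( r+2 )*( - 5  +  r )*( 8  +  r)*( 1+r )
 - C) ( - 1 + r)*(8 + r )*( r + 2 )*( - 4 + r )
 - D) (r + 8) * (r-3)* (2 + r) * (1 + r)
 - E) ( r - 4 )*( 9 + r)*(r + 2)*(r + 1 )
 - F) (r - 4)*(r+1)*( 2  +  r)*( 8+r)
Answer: F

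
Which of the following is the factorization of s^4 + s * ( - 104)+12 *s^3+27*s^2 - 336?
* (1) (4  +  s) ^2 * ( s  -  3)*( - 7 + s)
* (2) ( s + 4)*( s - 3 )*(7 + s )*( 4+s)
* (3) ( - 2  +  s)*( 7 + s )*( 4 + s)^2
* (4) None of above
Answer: 2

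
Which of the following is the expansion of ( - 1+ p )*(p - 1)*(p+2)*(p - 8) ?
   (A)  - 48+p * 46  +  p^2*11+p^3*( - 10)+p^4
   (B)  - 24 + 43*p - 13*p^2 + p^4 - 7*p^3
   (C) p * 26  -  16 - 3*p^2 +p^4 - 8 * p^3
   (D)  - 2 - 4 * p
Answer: C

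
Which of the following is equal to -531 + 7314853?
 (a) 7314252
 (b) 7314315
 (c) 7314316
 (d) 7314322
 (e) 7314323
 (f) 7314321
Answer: d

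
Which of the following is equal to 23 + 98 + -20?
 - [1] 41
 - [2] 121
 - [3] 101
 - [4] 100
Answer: 3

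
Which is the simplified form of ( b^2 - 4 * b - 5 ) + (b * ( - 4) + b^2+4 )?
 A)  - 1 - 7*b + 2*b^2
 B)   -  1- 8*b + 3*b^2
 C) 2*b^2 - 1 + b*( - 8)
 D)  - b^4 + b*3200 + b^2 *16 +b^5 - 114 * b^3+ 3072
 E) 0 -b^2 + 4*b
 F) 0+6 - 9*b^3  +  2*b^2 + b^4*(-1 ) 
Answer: C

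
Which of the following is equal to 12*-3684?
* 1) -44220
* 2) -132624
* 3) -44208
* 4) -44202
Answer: 3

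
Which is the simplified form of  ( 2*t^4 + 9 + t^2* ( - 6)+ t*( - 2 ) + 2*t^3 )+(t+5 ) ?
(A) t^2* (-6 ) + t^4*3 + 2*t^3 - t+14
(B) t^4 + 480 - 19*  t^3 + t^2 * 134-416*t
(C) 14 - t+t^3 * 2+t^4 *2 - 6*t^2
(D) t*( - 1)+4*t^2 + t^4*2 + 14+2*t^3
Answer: C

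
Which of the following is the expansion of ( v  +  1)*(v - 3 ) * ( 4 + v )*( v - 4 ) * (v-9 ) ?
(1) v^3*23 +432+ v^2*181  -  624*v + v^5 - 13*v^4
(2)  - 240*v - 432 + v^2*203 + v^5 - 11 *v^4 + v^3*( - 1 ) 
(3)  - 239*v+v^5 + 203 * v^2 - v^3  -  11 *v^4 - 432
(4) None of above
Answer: 2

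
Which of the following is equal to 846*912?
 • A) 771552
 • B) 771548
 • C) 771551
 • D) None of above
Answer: A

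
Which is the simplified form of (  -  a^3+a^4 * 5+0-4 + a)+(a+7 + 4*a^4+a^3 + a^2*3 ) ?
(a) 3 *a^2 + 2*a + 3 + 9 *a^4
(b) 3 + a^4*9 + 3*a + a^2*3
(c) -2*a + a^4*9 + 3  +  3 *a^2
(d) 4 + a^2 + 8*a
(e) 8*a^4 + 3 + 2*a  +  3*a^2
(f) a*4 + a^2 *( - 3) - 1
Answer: a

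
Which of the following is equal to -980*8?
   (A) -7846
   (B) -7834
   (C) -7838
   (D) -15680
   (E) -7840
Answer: E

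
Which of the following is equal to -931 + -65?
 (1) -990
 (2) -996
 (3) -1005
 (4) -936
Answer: 2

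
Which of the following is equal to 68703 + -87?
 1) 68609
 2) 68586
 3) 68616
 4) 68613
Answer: 3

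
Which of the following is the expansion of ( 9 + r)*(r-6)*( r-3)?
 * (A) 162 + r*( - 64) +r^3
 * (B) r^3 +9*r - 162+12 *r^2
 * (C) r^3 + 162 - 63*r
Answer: C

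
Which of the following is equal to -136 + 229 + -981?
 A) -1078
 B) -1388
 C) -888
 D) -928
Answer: C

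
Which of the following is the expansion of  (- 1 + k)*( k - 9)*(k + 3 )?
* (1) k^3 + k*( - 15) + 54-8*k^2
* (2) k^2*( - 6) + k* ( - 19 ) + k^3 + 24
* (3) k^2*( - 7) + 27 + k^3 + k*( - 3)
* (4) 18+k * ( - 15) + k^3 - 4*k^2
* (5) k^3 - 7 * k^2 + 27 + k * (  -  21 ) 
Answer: 5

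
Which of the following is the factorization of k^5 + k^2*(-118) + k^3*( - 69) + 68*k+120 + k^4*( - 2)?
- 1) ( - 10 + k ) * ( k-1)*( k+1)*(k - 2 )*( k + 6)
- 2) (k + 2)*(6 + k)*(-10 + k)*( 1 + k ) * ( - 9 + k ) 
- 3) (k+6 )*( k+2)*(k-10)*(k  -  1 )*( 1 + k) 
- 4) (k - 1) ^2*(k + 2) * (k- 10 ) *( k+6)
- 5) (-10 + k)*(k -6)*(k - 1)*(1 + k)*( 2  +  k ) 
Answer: 3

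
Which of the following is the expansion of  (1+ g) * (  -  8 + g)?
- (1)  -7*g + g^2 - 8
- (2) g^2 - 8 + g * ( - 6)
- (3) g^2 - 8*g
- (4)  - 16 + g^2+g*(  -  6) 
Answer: 1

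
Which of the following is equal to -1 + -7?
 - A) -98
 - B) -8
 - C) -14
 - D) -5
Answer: B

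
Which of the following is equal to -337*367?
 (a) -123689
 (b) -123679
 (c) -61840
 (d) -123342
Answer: b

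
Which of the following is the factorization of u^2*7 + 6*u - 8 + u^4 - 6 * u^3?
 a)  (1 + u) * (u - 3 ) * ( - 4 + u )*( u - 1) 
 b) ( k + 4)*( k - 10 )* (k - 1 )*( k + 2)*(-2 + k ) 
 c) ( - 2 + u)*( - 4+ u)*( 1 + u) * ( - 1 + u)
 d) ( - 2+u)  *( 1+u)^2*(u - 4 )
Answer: c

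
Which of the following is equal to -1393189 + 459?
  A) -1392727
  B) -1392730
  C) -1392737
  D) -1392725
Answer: B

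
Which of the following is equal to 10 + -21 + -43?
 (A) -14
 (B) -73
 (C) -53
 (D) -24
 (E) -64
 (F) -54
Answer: F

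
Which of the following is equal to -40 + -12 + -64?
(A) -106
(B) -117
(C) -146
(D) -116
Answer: D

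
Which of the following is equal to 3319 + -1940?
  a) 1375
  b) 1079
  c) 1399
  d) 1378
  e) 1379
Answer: e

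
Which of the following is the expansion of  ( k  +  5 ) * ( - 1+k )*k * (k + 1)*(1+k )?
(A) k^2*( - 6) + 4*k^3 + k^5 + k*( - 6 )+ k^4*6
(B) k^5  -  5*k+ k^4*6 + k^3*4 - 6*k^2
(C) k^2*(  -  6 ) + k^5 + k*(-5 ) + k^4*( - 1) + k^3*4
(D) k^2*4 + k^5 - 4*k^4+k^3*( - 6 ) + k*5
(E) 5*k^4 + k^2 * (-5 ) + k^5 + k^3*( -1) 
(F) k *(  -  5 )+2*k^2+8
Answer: B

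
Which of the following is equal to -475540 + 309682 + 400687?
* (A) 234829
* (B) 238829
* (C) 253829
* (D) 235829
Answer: A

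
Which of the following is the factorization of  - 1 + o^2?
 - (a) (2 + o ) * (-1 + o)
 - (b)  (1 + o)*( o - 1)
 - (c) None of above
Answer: b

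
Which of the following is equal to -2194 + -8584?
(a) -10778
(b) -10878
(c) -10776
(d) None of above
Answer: a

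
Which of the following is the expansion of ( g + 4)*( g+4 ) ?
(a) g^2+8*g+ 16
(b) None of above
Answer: a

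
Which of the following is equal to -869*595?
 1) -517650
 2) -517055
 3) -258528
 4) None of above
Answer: 2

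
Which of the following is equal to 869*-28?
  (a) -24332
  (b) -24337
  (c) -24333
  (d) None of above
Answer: a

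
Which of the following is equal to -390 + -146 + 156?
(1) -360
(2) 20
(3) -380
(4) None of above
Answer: 3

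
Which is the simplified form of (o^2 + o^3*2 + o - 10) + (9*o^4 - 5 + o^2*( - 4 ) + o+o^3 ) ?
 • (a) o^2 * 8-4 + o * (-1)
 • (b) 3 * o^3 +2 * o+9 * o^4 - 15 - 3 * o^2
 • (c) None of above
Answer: b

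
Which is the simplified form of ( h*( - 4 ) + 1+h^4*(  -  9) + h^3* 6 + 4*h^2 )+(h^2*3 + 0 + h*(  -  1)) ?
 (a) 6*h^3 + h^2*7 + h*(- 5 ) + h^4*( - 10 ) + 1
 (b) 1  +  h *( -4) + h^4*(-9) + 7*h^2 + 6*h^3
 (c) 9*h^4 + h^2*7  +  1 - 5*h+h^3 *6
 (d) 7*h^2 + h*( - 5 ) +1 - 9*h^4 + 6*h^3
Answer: d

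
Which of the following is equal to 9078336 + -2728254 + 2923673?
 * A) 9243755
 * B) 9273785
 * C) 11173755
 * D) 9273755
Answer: D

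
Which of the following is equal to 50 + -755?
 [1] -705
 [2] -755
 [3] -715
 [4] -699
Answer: 1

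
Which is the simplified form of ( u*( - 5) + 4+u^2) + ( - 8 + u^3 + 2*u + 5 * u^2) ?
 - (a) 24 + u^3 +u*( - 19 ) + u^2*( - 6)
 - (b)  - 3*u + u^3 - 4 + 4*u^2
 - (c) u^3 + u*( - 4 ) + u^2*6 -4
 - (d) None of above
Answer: d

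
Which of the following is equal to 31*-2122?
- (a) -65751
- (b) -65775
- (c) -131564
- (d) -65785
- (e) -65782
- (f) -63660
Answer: e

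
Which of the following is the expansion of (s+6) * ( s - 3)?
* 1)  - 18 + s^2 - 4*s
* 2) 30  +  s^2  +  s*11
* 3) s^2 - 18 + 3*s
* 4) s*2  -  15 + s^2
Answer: 3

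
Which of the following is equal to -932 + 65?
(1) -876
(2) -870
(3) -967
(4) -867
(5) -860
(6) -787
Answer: 4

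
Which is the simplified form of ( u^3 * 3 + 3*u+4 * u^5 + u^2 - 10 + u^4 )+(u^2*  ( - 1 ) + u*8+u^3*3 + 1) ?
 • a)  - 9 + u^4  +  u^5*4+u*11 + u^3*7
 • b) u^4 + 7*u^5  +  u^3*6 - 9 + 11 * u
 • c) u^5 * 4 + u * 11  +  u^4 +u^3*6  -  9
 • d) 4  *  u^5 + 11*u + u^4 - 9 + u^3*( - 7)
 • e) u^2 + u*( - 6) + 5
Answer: c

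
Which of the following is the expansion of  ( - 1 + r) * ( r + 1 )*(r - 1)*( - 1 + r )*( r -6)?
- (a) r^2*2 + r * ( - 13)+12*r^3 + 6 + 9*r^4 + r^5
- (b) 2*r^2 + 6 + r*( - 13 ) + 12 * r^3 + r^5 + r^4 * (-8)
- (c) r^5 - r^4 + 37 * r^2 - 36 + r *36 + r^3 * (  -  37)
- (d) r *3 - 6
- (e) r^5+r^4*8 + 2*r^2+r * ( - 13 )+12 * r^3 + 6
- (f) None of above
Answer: b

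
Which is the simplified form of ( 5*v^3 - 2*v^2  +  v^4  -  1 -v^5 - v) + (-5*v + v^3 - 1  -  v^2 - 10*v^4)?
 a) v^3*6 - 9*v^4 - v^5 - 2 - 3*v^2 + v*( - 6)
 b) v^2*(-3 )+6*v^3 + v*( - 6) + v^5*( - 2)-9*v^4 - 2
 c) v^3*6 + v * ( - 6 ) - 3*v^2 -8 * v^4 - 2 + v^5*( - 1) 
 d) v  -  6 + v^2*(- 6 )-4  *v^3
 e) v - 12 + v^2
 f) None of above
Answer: a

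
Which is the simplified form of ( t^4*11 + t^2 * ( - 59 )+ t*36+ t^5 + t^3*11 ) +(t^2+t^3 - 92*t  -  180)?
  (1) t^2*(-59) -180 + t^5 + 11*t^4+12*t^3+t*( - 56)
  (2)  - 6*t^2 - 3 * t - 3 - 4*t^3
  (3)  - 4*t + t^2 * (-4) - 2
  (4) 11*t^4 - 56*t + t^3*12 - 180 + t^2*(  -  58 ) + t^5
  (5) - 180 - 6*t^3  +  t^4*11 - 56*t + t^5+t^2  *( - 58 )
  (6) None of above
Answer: 4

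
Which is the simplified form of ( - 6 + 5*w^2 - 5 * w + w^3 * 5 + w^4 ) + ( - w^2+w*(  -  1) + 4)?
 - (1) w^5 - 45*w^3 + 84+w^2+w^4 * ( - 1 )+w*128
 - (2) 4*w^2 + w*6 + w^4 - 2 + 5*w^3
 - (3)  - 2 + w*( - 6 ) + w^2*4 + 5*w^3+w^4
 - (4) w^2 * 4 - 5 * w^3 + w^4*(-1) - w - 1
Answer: 3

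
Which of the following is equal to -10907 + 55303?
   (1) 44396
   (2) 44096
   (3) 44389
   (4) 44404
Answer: 1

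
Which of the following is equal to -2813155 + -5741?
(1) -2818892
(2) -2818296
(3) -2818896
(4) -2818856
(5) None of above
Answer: 3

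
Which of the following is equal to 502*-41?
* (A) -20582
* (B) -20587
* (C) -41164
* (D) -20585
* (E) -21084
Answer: A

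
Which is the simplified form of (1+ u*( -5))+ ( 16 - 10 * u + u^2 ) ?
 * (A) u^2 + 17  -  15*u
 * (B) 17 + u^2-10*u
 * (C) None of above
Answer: A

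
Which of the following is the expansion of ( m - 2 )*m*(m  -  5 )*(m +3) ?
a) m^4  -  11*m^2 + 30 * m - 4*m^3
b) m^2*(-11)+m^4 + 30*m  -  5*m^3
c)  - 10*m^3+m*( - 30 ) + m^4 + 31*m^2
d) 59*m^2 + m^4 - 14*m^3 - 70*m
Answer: a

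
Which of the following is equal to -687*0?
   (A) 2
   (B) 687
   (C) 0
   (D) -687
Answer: C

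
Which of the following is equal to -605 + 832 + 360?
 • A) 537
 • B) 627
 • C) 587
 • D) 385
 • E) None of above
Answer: C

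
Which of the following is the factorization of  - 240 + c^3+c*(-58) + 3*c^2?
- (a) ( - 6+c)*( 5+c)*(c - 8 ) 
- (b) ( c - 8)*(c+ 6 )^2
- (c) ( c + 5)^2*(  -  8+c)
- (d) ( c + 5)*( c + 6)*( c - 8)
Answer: d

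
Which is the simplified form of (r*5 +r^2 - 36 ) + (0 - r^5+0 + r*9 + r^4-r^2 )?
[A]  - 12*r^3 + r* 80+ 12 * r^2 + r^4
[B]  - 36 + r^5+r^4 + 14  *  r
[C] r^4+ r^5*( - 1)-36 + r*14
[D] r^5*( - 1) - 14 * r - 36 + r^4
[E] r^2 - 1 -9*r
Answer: C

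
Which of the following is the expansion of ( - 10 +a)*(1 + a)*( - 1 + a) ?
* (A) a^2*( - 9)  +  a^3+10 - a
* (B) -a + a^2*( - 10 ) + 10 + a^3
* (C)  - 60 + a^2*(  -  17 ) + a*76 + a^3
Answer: B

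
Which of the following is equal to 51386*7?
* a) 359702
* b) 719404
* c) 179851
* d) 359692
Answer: a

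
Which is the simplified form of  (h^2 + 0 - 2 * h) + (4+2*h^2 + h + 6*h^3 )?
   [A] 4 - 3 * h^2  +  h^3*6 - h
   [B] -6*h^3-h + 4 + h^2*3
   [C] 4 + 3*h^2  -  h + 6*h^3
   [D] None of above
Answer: C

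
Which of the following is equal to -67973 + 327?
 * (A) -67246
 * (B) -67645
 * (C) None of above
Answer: C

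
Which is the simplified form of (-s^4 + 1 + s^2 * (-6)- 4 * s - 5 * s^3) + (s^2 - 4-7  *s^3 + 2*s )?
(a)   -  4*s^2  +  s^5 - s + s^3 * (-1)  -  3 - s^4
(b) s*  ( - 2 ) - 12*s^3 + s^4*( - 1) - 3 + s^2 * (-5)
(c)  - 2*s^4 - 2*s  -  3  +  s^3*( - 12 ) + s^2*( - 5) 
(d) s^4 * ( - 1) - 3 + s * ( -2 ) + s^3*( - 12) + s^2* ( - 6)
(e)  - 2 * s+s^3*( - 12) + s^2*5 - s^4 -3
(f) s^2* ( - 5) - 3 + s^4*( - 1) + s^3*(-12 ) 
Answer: b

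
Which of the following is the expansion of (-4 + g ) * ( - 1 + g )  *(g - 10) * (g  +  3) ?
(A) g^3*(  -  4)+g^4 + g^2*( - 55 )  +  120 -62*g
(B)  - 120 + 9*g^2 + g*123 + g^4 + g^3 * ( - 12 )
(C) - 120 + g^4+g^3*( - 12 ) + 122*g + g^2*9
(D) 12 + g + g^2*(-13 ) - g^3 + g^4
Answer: C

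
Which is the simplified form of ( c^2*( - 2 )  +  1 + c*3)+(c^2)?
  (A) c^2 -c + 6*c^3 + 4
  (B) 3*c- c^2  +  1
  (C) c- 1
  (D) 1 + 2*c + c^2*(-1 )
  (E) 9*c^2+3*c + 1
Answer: B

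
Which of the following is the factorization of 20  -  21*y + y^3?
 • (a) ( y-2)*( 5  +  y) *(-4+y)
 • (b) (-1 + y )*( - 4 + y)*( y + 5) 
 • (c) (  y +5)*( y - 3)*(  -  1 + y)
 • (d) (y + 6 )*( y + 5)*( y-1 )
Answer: b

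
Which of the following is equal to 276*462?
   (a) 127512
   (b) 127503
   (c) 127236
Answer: a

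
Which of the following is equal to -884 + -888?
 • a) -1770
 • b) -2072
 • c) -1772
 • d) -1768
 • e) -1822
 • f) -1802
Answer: c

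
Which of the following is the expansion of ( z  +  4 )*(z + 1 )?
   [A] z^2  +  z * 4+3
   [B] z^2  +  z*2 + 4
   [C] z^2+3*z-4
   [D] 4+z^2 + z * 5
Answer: D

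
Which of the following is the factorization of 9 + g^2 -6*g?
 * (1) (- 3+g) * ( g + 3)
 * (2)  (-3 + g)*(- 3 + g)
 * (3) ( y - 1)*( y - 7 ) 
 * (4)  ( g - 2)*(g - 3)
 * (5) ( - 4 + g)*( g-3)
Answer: 2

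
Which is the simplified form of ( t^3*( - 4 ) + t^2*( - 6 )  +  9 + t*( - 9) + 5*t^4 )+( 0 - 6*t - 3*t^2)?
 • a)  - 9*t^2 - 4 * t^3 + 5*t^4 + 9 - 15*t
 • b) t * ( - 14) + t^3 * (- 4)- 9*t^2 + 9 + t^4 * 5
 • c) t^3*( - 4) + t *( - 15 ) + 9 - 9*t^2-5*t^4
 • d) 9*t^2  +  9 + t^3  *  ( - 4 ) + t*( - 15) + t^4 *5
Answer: a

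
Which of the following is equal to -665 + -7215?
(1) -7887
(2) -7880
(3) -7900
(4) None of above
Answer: 2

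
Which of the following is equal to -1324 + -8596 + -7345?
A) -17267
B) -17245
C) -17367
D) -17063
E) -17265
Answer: E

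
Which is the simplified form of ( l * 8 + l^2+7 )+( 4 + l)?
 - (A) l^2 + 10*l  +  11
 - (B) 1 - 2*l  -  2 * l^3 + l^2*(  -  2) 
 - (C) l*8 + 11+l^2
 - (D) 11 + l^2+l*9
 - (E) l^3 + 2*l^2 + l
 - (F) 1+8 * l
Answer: D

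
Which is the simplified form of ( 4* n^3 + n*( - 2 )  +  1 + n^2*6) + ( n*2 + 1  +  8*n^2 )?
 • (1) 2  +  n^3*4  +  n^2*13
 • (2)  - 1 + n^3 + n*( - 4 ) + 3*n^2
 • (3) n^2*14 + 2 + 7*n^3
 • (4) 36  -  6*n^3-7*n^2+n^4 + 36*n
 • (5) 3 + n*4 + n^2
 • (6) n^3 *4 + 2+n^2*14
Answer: 6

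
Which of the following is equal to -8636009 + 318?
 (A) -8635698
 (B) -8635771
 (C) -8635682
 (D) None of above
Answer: D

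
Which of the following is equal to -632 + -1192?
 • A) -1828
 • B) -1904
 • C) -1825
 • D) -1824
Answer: D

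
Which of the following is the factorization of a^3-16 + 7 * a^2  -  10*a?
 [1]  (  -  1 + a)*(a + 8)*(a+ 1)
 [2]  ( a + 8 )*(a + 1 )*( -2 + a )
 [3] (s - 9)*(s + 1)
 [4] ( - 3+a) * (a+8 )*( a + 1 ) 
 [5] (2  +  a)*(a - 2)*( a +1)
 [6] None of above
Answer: 2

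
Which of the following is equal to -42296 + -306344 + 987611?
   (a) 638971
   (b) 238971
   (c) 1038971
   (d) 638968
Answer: a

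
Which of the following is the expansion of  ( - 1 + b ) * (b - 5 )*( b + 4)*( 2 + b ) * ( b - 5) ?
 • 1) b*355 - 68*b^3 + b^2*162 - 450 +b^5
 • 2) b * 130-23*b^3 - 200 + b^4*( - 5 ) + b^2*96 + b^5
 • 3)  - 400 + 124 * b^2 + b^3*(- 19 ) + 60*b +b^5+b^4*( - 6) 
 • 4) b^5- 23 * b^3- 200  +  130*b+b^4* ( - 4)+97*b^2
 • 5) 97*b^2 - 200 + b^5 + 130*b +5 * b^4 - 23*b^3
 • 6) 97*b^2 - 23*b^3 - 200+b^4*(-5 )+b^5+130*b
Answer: 6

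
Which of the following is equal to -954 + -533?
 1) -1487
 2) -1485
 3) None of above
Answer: 1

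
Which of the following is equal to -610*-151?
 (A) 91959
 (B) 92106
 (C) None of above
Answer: C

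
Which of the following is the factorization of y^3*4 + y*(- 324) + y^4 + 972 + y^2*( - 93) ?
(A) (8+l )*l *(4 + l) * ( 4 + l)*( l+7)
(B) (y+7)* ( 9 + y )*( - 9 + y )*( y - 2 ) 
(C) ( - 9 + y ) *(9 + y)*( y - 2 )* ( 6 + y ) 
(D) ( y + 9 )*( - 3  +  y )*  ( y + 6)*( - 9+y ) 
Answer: C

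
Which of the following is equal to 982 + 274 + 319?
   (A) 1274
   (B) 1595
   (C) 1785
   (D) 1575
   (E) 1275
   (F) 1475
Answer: D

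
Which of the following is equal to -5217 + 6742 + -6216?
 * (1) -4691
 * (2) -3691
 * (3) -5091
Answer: 1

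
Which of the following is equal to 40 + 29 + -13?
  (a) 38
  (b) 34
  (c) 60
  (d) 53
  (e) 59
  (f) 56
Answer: f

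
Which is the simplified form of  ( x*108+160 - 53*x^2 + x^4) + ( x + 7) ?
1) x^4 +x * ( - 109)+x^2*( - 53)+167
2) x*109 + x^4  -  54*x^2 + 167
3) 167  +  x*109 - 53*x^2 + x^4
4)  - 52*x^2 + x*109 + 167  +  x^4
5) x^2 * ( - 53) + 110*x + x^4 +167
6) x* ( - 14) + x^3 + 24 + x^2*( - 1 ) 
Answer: 3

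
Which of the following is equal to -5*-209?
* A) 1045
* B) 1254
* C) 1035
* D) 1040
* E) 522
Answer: A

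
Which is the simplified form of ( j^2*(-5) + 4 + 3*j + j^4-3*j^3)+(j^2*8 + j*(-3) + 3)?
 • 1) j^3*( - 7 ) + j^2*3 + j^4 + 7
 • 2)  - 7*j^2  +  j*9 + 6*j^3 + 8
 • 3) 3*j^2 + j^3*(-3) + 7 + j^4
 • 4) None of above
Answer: 3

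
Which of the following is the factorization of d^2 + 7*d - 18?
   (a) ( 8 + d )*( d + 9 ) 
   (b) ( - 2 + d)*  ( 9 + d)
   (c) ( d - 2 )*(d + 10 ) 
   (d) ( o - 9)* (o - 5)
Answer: b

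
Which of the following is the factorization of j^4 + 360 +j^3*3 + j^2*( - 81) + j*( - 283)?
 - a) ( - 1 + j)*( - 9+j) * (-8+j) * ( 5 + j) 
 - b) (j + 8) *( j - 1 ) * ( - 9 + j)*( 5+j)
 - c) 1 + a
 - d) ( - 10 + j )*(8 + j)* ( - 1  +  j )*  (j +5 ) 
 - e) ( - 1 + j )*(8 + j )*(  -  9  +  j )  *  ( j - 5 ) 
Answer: b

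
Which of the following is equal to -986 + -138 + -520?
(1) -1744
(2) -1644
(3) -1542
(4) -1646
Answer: 2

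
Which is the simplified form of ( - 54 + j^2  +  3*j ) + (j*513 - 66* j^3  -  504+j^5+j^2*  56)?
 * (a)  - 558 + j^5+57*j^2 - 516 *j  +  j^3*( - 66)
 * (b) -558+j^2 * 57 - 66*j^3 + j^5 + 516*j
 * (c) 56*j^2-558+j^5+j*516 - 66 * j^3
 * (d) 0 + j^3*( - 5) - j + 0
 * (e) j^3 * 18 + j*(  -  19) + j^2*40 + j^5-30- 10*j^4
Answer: b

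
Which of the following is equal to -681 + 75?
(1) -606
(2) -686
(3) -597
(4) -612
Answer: 1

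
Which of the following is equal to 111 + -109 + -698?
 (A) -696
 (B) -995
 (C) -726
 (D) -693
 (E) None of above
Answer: A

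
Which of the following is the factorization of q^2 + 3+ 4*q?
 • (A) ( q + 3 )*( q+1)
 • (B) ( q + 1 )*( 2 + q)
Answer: A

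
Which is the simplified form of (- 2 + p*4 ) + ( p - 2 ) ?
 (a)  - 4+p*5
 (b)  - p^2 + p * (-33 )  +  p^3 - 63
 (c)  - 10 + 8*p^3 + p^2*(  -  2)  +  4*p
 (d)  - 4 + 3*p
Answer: a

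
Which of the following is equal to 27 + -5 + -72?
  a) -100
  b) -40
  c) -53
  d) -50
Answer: d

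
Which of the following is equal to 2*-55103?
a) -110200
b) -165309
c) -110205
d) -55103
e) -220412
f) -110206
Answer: f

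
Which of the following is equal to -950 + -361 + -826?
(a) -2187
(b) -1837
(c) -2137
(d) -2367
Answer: c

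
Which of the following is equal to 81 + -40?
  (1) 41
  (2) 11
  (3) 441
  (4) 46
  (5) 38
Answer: 1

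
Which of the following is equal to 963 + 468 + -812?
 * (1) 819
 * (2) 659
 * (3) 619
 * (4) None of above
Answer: 3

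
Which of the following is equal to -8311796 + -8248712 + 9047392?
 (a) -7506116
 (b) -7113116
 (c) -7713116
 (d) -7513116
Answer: d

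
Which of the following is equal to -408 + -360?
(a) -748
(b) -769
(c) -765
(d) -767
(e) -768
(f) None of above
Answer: e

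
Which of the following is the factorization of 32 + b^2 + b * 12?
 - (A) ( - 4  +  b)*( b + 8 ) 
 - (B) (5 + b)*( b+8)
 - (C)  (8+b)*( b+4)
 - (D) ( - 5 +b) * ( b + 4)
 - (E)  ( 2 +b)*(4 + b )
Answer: C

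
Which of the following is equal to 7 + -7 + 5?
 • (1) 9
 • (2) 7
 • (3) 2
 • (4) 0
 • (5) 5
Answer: 5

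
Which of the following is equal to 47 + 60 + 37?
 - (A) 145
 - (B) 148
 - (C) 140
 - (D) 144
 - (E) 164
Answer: D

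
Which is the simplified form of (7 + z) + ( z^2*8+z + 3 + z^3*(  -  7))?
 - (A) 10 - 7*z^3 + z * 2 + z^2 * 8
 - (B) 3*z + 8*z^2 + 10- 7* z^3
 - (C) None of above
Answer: A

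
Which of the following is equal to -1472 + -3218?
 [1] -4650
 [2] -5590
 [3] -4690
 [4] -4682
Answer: 3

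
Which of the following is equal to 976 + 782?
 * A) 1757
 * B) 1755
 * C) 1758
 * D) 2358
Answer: C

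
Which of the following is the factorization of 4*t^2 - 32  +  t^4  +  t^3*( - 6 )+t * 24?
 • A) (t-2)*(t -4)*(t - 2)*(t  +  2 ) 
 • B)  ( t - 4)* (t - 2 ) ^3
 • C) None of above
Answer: A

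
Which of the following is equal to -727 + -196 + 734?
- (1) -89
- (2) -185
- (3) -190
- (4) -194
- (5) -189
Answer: 5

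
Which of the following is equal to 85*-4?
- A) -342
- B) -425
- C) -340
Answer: C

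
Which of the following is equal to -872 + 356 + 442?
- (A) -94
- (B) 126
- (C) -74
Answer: C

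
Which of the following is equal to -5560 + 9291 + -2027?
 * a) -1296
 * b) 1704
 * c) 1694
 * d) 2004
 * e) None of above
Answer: b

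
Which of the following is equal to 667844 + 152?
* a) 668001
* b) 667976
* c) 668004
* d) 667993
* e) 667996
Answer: e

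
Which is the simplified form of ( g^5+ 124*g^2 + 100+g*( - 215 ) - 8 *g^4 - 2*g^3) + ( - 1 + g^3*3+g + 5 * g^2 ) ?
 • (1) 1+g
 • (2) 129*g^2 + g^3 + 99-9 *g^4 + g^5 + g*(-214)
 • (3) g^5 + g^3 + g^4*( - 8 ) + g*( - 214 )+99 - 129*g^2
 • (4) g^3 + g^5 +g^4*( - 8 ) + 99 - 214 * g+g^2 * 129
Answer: 4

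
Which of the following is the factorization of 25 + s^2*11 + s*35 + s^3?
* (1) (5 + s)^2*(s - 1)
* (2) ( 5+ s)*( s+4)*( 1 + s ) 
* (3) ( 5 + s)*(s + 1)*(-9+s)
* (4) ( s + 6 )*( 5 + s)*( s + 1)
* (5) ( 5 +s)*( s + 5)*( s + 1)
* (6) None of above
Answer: 5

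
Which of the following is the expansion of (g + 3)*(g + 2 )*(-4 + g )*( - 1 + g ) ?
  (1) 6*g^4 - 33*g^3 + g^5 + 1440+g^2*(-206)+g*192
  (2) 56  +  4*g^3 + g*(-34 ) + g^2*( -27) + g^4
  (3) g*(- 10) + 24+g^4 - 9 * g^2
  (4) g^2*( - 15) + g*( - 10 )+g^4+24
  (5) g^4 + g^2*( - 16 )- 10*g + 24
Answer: 4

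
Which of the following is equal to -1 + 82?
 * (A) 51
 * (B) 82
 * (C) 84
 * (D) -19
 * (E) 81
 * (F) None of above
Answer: E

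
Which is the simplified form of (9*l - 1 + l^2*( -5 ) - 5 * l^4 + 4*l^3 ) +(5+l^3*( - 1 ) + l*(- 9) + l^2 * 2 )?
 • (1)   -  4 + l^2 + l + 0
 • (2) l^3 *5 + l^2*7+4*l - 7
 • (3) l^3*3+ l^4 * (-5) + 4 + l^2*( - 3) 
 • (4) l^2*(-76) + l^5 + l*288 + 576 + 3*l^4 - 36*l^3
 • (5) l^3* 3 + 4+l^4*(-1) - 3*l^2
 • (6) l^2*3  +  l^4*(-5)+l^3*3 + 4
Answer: 3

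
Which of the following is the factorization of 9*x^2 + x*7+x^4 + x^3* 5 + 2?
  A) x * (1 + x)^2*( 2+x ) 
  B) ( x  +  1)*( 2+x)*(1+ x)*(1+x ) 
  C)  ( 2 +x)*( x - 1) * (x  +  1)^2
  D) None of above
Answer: B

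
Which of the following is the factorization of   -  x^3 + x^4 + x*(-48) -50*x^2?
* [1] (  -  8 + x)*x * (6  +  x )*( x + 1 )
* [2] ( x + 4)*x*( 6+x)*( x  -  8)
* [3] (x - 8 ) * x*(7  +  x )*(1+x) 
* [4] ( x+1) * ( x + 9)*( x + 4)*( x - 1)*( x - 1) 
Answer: 1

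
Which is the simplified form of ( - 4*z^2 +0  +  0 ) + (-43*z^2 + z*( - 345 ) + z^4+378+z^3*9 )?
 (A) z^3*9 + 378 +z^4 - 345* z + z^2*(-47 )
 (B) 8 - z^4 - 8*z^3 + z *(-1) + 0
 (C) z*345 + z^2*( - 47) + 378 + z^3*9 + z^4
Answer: A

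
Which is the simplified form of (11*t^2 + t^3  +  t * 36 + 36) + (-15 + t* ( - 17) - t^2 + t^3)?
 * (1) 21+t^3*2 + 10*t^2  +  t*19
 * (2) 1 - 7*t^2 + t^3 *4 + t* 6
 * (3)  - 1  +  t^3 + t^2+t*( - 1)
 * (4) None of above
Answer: 1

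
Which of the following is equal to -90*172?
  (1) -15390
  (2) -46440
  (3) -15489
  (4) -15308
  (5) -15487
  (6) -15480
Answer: 6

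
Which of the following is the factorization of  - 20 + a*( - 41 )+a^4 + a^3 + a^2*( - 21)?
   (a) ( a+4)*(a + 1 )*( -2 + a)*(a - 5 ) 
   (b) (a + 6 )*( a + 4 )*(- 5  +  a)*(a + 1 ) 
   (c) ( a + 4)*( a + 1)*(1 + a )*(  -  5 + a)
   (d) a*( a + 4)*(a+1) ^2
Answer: c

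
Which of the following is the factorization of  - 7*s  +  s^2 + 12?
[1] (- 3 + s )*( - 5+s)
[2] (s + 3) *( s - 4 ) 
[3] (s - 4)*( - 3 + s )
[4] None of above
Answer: 3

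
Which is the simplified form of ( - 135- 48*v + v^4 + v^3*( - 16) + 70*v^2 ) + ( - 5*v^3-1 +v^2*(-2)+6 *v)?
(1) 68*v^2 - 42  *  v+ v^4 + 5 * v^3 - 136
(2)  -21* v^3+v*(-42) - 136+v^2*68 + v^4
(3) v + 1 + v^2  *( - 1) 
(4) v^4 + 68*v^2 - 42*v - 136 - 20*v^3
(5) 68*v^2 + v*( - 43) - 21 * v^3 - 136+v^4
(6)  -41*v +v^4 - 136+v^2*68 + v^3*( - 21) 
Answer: 2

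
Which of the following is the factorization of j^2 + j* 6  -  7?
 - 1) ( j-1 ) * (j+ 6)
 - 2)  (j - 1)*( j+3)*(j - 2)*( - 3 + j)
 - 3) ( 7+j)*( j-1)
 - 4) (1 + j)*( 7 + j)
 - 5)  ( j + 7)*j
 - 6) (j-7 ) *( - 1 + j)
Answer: 3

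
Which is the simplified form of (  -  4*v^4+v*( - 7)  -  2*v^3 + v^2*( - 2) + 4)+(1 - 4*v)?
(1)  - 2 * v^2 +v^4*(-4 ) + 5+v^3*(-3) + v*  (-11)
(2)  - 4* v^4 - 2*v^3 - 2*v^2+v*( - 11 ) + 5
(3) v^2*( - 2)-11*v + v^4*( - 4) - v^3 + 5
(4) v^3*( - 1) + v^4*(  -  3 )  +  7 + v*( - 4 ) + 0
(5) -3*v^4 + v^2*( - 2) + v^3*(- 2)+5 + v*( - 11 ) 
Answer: 2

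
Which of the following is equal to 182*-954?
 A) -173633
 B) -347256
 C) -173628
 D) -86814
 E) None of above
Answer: C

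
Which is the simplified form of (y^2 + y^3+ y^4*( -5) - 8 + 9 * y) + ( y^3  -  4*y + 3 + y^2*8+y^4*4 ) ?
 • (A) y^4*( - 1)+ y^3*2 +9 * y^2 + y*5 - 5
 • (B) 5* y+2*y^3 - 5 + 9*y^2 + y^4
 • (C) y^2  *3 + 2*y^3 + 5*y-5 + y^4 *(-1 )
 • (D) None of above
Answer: A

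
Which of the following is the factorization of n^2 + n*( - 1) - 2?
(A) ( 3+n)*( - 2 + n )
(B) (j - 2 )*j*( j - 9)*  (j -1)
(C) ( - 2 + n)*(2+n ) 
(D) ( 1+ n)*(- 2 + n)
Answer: D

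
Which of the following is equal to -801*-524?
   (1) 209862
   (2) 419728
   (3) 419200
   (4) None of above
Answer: 4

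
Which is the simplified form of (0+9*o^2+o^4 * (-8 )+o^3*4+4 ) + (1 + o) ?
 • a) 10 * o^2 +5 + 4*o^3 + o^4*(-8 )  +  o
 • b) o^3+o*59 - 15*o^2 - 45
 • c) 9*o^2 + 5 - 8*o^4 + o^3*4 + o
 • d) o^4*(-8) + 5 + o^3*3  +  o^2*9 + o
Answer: c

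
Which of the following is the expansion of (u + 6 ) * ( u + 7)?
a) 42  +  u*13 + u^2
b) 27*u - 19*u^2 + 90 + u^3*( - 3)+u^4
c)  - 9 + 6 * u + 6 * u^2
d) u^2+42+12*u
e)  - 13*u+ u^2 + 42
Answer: a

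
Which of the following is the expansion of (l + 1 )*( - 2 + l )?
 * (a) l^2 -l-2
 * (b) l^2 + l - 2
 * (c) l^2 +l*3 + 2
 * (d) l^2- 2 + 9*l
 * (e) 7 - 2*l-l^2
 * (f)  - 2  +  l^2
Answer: a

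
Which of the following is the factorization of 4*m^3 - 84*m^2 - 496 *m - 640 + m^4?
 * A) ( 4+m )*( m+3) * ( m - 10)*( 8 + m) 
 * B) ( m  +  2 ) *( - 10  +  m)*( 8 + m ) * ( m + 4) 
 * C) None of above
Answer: B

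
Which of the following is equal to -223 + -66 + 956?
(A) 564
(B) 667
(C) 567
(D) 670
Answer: B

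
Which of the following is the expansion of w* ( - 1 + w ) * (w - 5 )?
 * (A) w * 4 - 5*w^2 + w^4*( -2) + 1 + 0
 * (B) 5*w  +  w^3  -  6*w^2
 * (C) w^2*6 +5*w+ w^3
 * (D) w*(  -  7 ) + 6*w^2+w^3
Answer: B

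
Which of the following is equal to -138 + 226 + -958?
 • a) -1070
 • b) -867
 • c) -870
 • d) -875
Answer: c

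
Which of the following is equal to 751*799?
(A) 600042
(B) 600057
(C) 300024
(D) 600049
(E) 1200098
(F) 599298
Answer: D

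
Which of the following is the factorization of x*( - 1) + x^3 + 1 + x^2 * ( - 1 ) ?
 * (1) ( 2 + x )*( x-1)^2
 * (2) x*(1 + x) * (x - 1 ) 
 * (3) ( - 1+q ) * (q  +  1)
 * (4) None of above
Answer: 4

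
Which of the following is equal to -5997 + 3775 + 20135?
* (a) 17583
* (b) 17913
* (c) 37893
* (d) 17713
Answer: b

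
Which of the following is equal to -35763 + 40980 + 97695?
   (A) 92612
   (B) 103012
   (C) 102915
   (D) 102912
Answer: D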